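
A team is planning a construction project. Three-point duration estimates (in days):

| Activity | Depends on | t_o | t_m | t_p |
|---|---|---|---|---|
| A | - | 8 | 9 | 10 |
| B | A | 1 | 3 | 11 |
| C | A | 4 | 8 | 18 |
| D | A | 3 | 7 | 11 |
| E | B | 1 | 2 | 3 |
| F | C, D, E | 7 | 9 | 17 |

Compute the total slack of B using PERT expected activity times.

3 days

te_A = (8 + 4·9 + 10)/6 = 54/6 = 9
te_B = (1 + 4·3 + 11)/6 = 24/6 = 4
te_C = (4 + 4·8 + 18)/6 = 54/6 = 9
te_D = (3 + 4·7 + 11)/6 = 42/6 = 7
te_E = (1 + 4·2 + 3)/6 = 12/6 = 2
te_F = (7 + 4·9 + 17)/6 = 60/6 = 10

Forward pass:
ES_A = 0; EF_A = 9
ES_B = 9; EF_B = 9+4 = 13
ES_C = 9; EF_C = 9+9 = 18
ES_D = 9; EF_D = 9+7 = 16
ES_E = 13; EF_E = 13+2 = 15
ES_F = max(EF_C=18, EF_D=16, EF_E=15) = 18; EF_F = 18+10 = 28
Expected project duration μ = 28 days. Critical path: A → C → F.

Backward pass:
LF_F = 28; LS_F = 28−10 = 18
LF_E = LS_F = 18; LS_E = 18−2 = 16
LF_D = LS_F = 18; LS_D = 18−7 = 11
LF_C = LS_F = 18; LS_C = 18−9 = 9
LF_B = LS_E = 16; LS_B = 16−4 = 12
LF_A = min(LS_B=12, LS_C=9, LS_D=11) = 9; LS_A = 9−9 = 0
Slack_B = LS_B − ES_B = 12 − 9 = 3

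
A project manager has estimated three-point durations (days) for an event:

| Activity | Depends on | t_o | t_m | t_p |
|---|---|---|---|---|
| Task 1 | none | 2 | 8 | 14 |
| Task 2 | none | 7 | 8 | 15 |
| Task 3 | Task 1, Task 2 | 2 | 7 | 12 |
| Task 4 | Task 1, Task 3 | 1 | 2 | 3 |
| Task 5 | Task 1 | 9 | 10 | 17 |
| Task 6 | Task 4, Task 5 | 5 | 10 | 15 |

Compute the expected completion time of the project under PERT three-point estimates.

te_Task 1 = (2 + 4·8 + 14)/6 = 48/6 = 8
te_Task 2 = (7 + 4·8 + 15)/6 = 54/6 = 9
te_Task 3 = (2 + 4·7 + 12)/6 = 42/6 = 7
te_Task 4 = (1 + 4·2 + 3)/6 = 12/6 = 2
te_Task 5 = (9 + 4·10 + 17)/6 = 66/6 = 11
te_Task 6 = (5 + 4·10 + 15)/6 = 60/6 = 10

Forward pass:
ES_Task 1 = 0; EF_Task 1 = 8
ES_Task 2 = 0; EF_Task 2 = 9
ES_Task 3 = max(EF_Task 1=8, EF_Task 2=9) = 9; EF_Task 3 = 9+7 = 16
ES_Task 4 = max(EF_Task 1=8, EF_Task 3=16) = 16; EF_Task 4 = 16+2 = 18
ES_Task 5 = 8; EF_Task 5 = 8+11 = 19
ES_Task 6 = max(EF_Task 4=18, EF_Task 5=19) = 19; EF_Task 6 = 19+10 = 29
Expected project duration μ = 29 days. Critical path: Task 1 → Task 5 → Task 6.

29 days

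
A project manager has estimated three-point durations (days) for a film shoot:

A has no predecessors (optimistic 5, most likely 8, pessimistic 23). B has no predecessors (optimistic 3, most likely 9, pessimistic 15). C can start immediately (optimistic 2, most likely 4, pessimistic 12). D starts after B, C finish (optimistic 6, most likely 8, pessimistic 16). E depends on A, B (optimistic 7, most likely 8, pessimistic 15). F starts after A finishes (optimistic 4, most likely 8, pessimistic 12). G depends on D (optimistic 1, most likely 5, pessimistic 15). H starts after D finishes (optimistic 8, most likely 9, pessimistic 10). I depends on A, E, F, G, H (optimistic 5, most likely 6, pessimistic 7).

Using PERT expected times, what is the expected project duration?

te_A = (5 + 4·8 + 23)/6 = 60/6 = 10
te_B = (3 + 4·9 + 15)/6 = 54/6 = 9
te_C = (2 + 4·4 + 12)/6 = 30/6 = 5
te_D = (6 + 4·8 + 16)/6 = 54/6 = 9
te_E = (7 + 4·8 + 15)/6 = 54/6 = 9
te_F = (4 + 4·8 + 12)/6 = 48/6 = 8
te_G = (1 + 4·5 + 15)/6 = 36/6 = 6
te_H = (8 + 4·9 + 10)/6 = 54/6 = 9
te_I = (5 + 4·6 + 7)/6 = 36/6 = 6

Forward pass:
ES_A = 0; EF_A = 10
ES_B = 0; EF_B = 9
ES_C = 0; EF_C = 5
ES_D = max(EF_B=9, EF_C=5) = 9; EF_D = 9+9 = 18
ES_E = max(EF_A=10, EF_B=9) = 10; EF_E = 10+9 = 19
ES_F = 10; EF_F = 10+8 = 18
ES_G = 18; EF_G = 18+6 = 24
ES_H = 18; EF_H = 18+9 = 27
ES_I = max(EF_A=10, EF_E=19, EF_F=18, EF_G=24, EF_H=27) = 27; EF_I = 27+6 = 33
Expected project duration μ = 33 days. Critical path: B → D → H → I.

33 days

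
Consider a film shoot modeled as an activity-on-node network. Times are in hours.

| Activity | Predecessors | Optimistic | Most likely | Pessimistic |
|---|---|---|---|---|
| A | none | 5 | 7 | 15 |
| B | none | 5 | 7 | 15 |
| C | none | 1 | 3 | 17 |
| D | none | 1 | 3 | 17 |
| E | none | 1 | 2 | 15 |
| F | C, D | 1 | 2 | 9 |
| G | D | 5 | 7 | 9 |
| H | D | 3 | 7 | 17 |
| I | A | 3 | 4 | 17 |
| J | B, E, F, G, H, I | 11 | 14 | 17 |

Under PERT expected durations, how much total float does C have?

te_A = (5 + 4·7 + 15)/6 = 48/6 = 8
te_B = (5 + 4·7 + 15)/6 = 48/6 = 8
te_C = (1 + 4·3 + 17)/6 = 30/6 = 5
te_D = (1 + 4·3 + 17)/6 = 30/6 = 5
te_E = (1 + 4·2 + 15)/6 = 24/6 = 4
te_F = (1 + 4·2 + 9)/6 = 18/6 = 3
te_G = (5 + 4·7 + 9)/6 = 42/6 = 7
te_H = (3 + 4·7 + 17)/6 = 48/6 = 8
te_I = (3 + 4·4 + 17)/6 = 36/6 = 6
te_J = (11 + 4·14 + 17)/6 = 84/6 = 14

Forward pass:
ES_A = 0; EF_A = 8
ES_B = 0; EF_B = 8
ES_C = 0; EF_C = 5
ES_D = 0; EF_D = 5
ES_E = 0; EF_E = 4
ES_F = max(EF_C=5, EF_D=5) = 5; EF_F = 5+3 = 8
ES_G = 5; EF_G = 5+7 = 12
ES_H = 5; EF_H = 5+8 = 13
ES_I = 8; EF_I = 8+6 = 14
ES_J = max(EF_B=8, EF_E=4, EF_F=8, EF_G=12, EF_H=13, EF_I=14) = 14; EF_J = 14+14 = 28
Expected project duration μ = 28 hours. Critical path: A → I → J.

Backward pass:
LF_J = 28; LS_J = 28−14 = 14
LF_I = LS_J = 14; LS_I = 14−6 = 8
LF_H = LS_J = 14; LS_H = 14−8 = 6
LF_G = LS_J = 14; LS_G = 14−7 = 7
LF_F = LS_J = 14; LS_F = 14−3 = 11
LF_E = LS_J = 14; LS_E = 14−4 = 10
LF_D = min(LS_F=11, LS_G=7, LS_H=6) = 6; LS_D = 6−5 = 1
LF_C = LS_F = 11; LS_C = 11−5 = 6
LF_B = LS_J = 14; LS_B = 14−8 = 6
LF_A = LS_I = 8; LS_A = 8−8 = 0
Slack_C = LS_C − ES_C = 6 − 0 = 6

6 hours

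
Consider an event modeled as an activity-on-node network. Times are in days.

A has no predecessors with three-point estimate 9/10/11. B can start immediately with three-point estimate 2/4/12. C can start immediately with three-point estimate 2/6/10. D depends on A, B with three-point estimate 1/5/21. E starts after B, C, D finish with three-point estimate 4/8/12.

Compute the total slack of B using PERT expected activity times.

te_A = (9 + 4·10 + 11)/6 = 60/6 = 10
te_B = (2 + 4·4 + 12)/6 = 30/6 = 5
te_C = (2 + 4·6 + 10)/6 = 36/6 = 6
te_D = (1 + 4·5 + 21)/6 = 42/6 = 7
te_E = (4 + 4·8 + 12)/6 = 48/6 = 8

Forward pass:
ES_A = 0; EF_A = 10
ES_B = 0; EF_B = 5
ES_C = 0; EF_C = 6
ES_D = max(EF_A=10, EF_B=5) = 10; EF_D = 10+7 = 17
ES_E = max(EF_B=5, EF_C=6, EF_D=17) = 17; EF_E = 17+8 = 25
Expected project duration μ = 25 days. Critical path: A → D → E.

Backward pass:
LF_E = 25; LS_E = 25−8 = 17
LF_D = LS_E = 17; LS_D = 17−7 = 10
LF_C = LS_E = 17; LS_C = 17−6 = 11
LF_B = min(LS_D=10, LS_E=17) = 10; LS_B = 10−5 = 5
LF_A = LS_D = 10; LS_A = 10−10 = 0
Slack_B = LS_B − ES_B = 5 − 0 = 5

5 days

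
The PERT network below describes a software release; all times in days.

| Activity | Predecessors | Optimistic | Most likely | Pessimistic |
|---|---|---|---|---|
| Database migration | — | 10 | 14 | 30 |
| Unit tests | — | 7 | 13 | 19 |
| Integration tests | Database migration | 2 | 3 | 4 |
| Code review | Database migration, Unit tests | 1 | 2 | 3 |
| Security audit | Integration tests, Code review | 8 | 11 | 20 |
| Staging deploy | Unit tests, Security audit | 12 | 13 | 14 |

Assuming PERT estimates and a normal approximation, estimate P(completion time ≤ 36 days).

0.021

te_Database migration = (10 + 4·14 + 30)/6 = 96/6 = 16; σ²_Database migration = ((30−10)/6)² = 11.111
te_Unit tests = (7 + 4·13 + 19)/6 = 78/6 = 13; σ²_Unit tests = ((19−7)/6)² = 4.000
te_Integration tests = (2 + 4·3 + 4)/6 = 18/6 = 3; σ²_Integration tests = ((4−2)/6)² = 0.111
te_Code review = (1 + 4·2 + 3)/6 = 12/6 = 2; σ²_Code review = ((3−1)/6)² = 0.111
te_Security audit = (8 + 4·11 + 20)/6 = 72/6 = 12; σ²_Security audit = ((20−8)/6)² = 4.000
te_Staging deploy = (12 + 4·13 + 14)/6 = 78/6 = 13; σ²_Staging deploy = ((14−12)/6)² = 0.111

Forward pass:
ES_Database migration = 0; EF_Database migration = 16
ES_Unit tests = 0; EF_Unit tests = 13
ES_Integration tests = 16; EF_Integration tests = 16+3 = 19
ES_Code review = max(EF_Database migration=16, EF_Unit tests=13) = 16; EF_Code review = 16+2 = 18
ES_Security audit = max(EF_Integration tests=19, EF_Code review=18) = 19; EF_Security audit = 19+12 = 31
ES_Staging deploy = max(EF_Unit tests=13, EF_Security audit=31) = 31; EF_Staging deploy = 31+13 = 44
Expected project duration μ = 44 days. Critical path: Database migration → Integration tests → Security audit → Staging deploy.

Variance along critical path = 11.111 + 0.111 + 4.000 + 0.111 = 15.333; σ = √15.333 = 3.916 days.
Z = (36 − 44) / 3.916 = -2.043
P(T ≤ 36) = Φ(-2.043) ≈ 0.021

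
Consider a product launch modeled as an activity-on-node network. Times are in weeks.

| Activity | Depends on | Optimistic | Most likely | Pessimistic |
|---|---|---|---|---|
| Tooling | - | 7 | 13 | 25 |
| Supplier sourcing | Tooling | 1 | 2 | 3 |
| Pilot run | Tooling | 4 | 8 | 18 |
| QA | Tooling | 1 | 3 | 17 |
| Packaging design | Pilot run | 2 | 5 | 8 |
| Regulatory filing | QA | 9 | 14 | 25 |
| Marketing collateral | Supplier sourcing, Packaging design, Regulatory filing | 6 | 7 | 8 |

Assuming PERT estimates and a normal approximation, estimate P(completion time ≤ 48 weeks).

te_Tooling = (7 + 4·13 + 25)/6 = 84/6 = 14; σ²_Tooling = ((25−7)/6)² = 9.000
te_Supplier sourcing = (1 + 4·2 + 3)/6 = 12/6 = 2; σ²_Supplier sourcing = ((3−1)/6)² = 0.111
te_Pilot run = (4 + 4·8 + 18)/6 = 54/6 = 9; σ²_Pilot run = ((18−4)/6)² = 5.444
te_QA = (1 + 4·3 + 17)/6 = 30/6 = 5; σ²_QA = ((17−1)/6)² = 7.111
te_Packaging design = (2 + 4·5 + 8)/6 = 30/6 = 5; σ²_Packaging design = ((8−2)/6)² = 1.000
te_Regulatory filing = (9 + 4·14 + 25)/6 = 90/6 = 15; σ²_Regulatory filing = ((25−9)/6)² = 7.111
te_Marketing collateral = (6 + 4·7 + 8)/6 = 42/6 = 7; σ²_Marketing collateral = ((8−6)/6)² = 0.111

Forward pass:
ES_Tooling = 0; EF_Tooling = 14
ES_Supplier sourcing = 14; EF_Supplier sourcing = 14+2 = 16
ES_Pilot run = 14; EF_Pilot run = 14+9 = 23
ES_QA = 14; EF_QA = 14+5 = 19
ES_Packaging design = 23; EF_Packaging design = 23+5 = 28
ES_Regulatory filing = 19; EF_Regulatory filing = 19+15 = 34
ES_Marketing collateral = max(EF_Supplier sourcing=16, EF_Packaging design=28, EF_Regulatory filing=34) = 34; EF_Marketing collateral = 34+7 = 41
Expected project duration μ = 41 weeks. Critical path: Tooling → QA → Regulatory filing → Marketing collateral.

Variance along critical path = 9.000 + 7.111 + 7.111 + 0.111 = 23.333; σ = √23.333 = 4.830 weeks.
Z = (48 − 41) / 4.830 = 1.449
P(T ≤ 48) = Φ(1.449) ≈ 0.926

0.926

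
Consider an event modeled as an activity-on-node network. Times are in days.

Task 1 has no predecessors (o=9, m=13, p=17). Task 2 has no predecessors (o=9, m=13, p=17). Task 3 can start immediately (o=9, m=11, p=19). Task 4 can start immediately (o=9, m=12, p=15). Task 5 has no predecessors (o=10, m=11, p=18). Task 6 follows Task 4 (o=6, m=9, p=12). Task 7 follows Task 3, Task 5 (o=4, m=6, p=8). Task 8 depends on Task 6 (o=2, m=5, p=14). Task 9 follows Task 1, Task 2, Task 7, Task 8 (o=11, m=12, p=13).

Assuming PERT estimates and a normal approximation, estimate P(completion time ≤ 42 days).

0.888

te_Task 1 = (9 + 4·13 + 17)/6 = 78/6 = 13; σ²_Task 1 = ((17−9)/6)² = 1.778
te_Task 2 = (9 + 4·13 + 17)/6 = 78/6 = 13; σ²_Task 2 = ((17−9)/6)² = 1.778
te_Task 3 = (9 + 4·11 + 19)/6 = 72/6 = 12; σ²_Task 3 = ((19−9)/6)² = 2.778
te_Task 4 = (9 + 4·12 + 15)/6 = 72/6 = 12; σ²_Task 4 = ((15−9)/6)² = 1.000
te_Task 5 = (10 + 4·11 + 18)/6 = 72/6 = 12; σ²_Task 5 = ((18−10)/6)² = 1.778
te_Task 6 = (6 + 4·9 + 12)/6 = 54/6 = 9; σ²_Task 6 = ((12−6)/6)² = 1.000
te_Task 7 = (4 + 4·6 + 8)/6 = 36/6 = 6; σ²_Task 7 = ((8−4)/6)² = 0.444
te_Task 8 = (2 + 4·5 + 14)/6 = 36/6 = 6; σ²_Task 8 = ((14−2)/6)² = 4.000
te_Task 9 = (11 + 4·12 + 13)/6 = 72/6 = 12; σ²_Task 9 = ((13−11)/6)² = 0.111

Forward pass:
ES_Task 1 = 0; EF_Task 1 = 13
ES_Task 2 = 0; EF_Task 2 = 13
ES_Task 3 = 0; EF_Task 3 = 12
ES_Task 4 = 0; EF_Task 4 = 12
ES_Task 5 = 0; EF_Task 5 = 12
ES_Task 6 = 12; EF_Task 6 = 12+9 = 21
ES_Task 7 = max(EF_Task 3=12, EF_Task 5=12) = 12; EF_Task 7 = 12+6 = 18
ES_Task 8 = 21; EF_Task 8 = 21+6 = 27
ES_Task 9 = max(EF_Task 1=13, EF_Task 2=13, EF_Task 7=18, EF_Task 8=27) = 27; EF_Task 9 = 27+12 = 39
Expected project duration μ = 39 days. Critical path: Task 4 → Task 6 → Task 8 → Task 9.

Variance along critical path = 1.000 + 1.000 + 4.000 + 0.111 = 6.111; σ = √6.111 = 2.472 days.
Z = (42 − 39) / 2.472 = 1.214
P(T ≤ 42) = Φ(1.214) ≈ 0.888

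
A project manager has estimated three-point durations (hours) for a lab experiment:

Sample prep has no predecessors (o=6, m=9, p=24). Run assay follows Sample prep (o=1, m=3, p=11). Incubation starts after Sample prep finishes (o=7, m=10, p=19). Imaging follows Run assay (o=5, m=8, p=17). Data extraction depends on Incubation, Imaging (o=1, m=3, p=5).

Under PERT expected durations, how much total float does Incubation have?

2 hours

te_Sample prep = (6 + 4·9 + 24)/6 = 66/6 = 11
te_Run assay = (1 + 4·3 + 11)/6 = 24/6 = 4
te_Incubation = (7 + 4·10 + 19)/6 = 66/6 = 11
te_Imaging = (5 + 4·8 + 17)/6 = 54/6 = 9
te_Data extraction = (1 + 4·3 + 5)/6 = 18/6 = 3

Forward pass:
ES_Sample prep = 0; EF_Sample prep = 11
ES_Run assay = 11; EF_Run assay = 11+4 = 15
ES_Incubation = 11; EF_Incubation = 11+11 = 22
ES_Imaging = 15; EF_Imaging = 15+9 = 24
ES_Data extraction = max(EF_Incubation=22, EF_Imaging=24) = 24; EF_Data extraction = 24+3 = 27
Expected project duration μ = 27 hours. Critical path: Sample prep → Run assay → Imaging → Data extraction.

Backward pass:
LF_Data extraction = 27; LS_Data extraction = 27−3 = 24
LF_Imaging = LS_Data extraction = 24; LS_Imaging = 24−9 = 15
LF_Incubation = LS_Data extraction = 24; LS_Incubation = 24−11 = 13
LF_Run assay = LS_Imaging = 15; LS_Run assay = 15−4 = 11
LF_Sample prep = min(LS_Run assay=11, LS_Incubation=13) = 11; LS_Sample prep = 11−11 = 0
Slack_Incubation = LS_Incubation − ES_Incubation = 13 − 11 = 2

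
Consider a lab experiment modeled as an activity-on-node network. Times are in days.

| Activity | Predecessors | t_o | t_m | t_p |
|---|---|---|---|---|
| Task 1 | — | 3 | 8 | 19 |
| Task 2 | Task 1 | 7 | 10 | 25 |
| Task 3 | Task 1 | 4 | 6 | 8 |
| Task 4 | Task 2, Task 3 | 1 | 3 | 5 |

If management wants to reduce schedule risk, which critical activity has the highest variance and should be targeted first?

Task 2

te_Task 1 = (3 + 4·8 + 19)/6 = 54/6 = 9; σ²_Task 1 = ((19−3)/6)² = 7.111
te_Task 2 = (7 + 4·10 + 25)/6 = 72/6 = 12; σ²_Task 2 = ((25−7)/6)² = 9.000
te_Task 3 = (4 + 4·6 + 8)/6 = 36/6 = 6; σ²_Task 3 = ((8−4)/6)² = 0.444
te_Task 4 = (1 + 4·3 + 5)/6 = 18/6 = 3; σ²_Task 4 = ((5−1)/6)² = 0.444

Forward pass:
ES_Task 1 = 0; EF_Task 1 = 9
ES_Task 2 = 9; EF_Task 2 = 9+12 = 21
ES_Task 3 = 9; EF_Task 3 = 9+6 = 15
ES_Task 4 = max(EF_Task 2=21, EF_Task 3=15) = 21; EF_Task 4 = 21+3 = 24
Expected project duration μ = 24 days. Critical path: Task 1 → Task 2 → Task 4.

Variances on critical path: σ²_Task 1=7.111, σ²_Task 2=9.000, σ²_Task 4=0.444.
Largest is σ²_Task 2 = 9.000.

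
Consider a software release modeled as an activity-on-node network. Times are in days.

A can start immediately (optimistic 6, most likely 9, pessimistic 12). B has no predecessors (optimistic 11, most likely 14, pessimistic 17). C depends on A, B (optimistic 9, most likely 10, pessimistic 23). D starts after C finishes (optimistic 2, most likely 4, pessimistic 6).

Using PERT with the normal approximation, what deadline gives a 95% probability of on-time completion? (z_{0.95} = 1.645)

34.3 days

te_A = (6 + 4·9 + 12)/6 = 54/6 = 9; σ²_A = ((12−6)/6)² = 1.000
te_B = (11 + 4·14 + 17)/6 = 84/6 = 14; σ²_B = ((17−11)/6)² = 1.000
te_C = (9 + 4·10 + 23)/6 = 72/6 = 12; σ²_C = ((23−9)/6)² = 5.444
te_D = (2 + 4·4 + 6)/6 = 24/6 = 4; σ²_D = ((6−2)/6)² = 0.444

Forward pass:
ES_A = 0; EF_A = 9
ES_B = 0; EF_B = 14
ES_C = max(EF_A=9, EF_B=14) = 14; EF_C = 14+12 = 26
ES_D = 26; EF_D = 26+4 = 30
Expected project duration μ = 30 days. Critical path: B → C → D.

Variance along critical path = 1.000 + 5.444 + 0.444 = 6.889; σ = 2.625 days.
D = μ + z·σ = 30 + 1.645·2.625 = 34.3 days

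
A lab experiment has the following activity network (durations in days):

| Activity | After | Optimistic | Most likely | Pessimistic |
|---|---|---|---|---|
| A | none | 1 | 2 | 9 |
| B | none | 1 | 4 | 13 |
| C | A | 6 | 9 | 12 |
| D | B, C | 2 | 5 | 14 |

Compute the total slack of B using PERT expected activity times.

te_A = (1 + 4·2 + 9)/6 = 18/6 = 3
te_B = (1 + 4·4 + 13)/6 = 30/6 = 5
te_C = (6 + 4·9 + 12)/6 = 54/6 = 9
te_D = (2 + 4·5 + 14)/6 = 36/6 = 6

Forward pass:
ES_A = 0; EF_A = 3
ES_B = 0; EF_B = 5
ES_C = 3; EF_C = 3+9 = 12
ES_D = max(EF_B=5, EF_C=12) = 12; EF_D = 12+6 = 18
Expected project duration μ = 18 days. Critical path: A → C → D.

Backward pass:
LF_D = 18; LS_D = 18−6 = 12
LF_C = LS_D = 12; LS_C = 12−9 = 3
LF_B = LS_D = 12; LS_B = 12−5 = 7
LF_A = LS_C = 3; LS_A = 3−3 = 0
Slack_B = LS_B − ES_B = 7 − 0 = 7

7 days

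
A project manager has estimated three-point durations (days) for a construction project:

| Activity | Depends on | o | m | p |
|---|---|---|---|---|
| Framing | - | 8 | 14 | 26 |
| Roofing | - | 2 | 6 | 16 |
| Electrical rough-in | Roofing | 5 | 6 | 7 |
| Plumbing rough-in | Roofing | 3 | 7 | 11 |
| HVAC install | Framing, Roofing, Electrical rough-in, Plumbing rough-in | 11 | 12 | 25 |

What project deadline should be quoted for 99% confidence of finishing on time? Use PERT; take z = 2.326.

te_Framing = (8 + 4·14 + 26)/6 = 90/6 = 15; σ²_Framing = ((26−8)/6)² = 9.000
te_Roofing = (2 + 4·6 + 16)/6 = 42/6 = 7; σ²_Roofing = ((16−2)/6)² = 5.444
te_Electrical rough-in = (5 + 4·6 + 7)/6 = 36/6 = 6; σ²_Electrical rough-in = ((7−5)/6)² = 0.111
te_Plumbing rough-in = (3 + 4·7 + 11)/6 = 42/6 = 7; σ²_Plumbing rough-in = ((11−3)/6)² = 1.778
te_HVAC install = (11 + 4·12 + 25)/6 = 84/6 = 14; σ²_HVAC install = ((25−11)/6)² = 5.444

Forward pass:
ES_Framing = 0; EF_Framing = 15
ES_Roofing = 0; EF_Roofing = 7
ES_Electrical rough-in = 7; EF_Electrical rough-in = 7+6 = 13
ES_Plumbing rough-in = 7; EF_Plumbing rough-in = 7+7 = 14
ES_HVAC install = max(EF_Framing=15, EF_Roofing=7, EF_Electrical rough-in=13, EF_Plumbing rough-in=14) = 15; EF_HVAC install = 15+14 = 29
Expected project duration μ = 29 days. Critical path: Framing → HVAC install.

Variance along critical path = 9.000 + 5.444 = 14.444; σ = 3.801 days.
D = μ + z·σ = 29 + 2.326·3.801 = 37.8 days

37.8 days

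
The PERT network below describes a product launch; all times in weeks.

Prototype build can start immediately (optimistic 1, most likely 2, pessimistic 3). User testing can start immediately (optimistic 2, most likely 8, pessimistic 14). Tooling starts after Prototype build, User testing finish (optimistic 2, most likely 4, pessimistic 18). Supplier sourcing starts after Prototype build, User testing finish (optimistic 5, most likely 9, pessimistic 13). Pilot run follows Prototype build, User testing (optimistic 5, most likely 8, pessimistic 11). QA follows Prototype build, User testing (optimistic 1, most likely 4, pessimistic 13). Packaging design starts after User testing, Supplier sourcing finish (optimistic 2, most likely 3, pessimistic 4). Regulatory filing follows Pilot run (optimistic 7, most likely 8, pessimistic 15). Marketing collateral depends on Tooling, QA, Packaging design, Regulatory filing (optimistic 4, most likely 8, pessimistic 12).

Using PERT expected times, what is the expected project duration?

te_Prototype build = (1 + 4·2 + 3)/6 = 12/6 = 2
te_User testing = (2 + 4·8 + 14)/6 = 48/6 = 8
te_Tooling = (2 + 4·4 + 18)/6 = 36/6 = 6
te_Supplier sourcing = (5 + 4·9 + 13)/6 = 54/6 = 9
te_Pilot run = (5 + 4·8 + 11)/6 = 48/6 = 8
te_QA = (1 + 4·4 + 13)/6 = 30/6 = 5
te_Packaging design = (2 + 4·3 + 4)/6 = 18/6 = 3
te_Regulatory filing = (7 + 4·8 + 15)/6 = 54/6 = 9
te_Marketing collateral = (4 + 4·8 + 12)/6 = 48/6 = 8

Forward pass:
ES_Prototype build = 0; EF_Prototype build = 2
ES_User testing = 0; EF_User testing = 8
ES_Tooling = max(EF_Prototype build=2, EF_User testing=8) = 8; EF_Tooling = 8+6 = 14
ES_Supplier sourcing = max(EF_Prototype build=2, EF_User testing=8) = 8; EF_Supplier sourcing = 8+9 = 17
ES_Pilot run = max(EF_Prototype build=2, EF_User testing=8) = 8; EF_Pilot run = 8+8 = 16
ES_QA = max(EF_Prototype build=2, EF_User testing=8) = 8; EF_QA = 8+5 = 13
ES_Packaging design = max(EF_User testing=8, EF_Supplier sourcing=17) = 17; EF_Packaging design = 17+3 = 20
ES_Regulatory filing = 16; EF_Regulatory filing = 16+9 = 25
ES_Marketing collateral = max(EF_Tooling=14, EF_QA=13, EF_Packaging design=20, EF_Regulatory filing=25) = 25; EF_Marketing collateral = 25+8 = 33
Expected project duration μ = 33 weeks. Critical path: User testing → Pilot run → Regulatory filing → Marketing collateral.

33 weeks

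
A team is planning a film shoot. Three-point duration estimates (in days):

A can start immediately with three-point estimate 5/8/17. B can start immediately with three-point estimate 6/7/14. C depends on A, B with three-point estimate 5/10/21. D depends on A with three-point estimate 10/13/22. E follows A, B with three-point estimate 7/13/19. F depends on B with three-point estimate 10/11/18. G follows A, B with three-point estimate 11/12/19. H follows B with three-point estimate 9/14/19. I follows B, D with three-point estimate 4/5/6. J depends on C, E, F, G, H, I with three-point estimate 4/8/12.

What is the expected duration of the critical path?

36 days

te_A = (5 + 4·8 + 17)/6 = 54/6 = 9
te_B = (6 + 4·7 + 14)/6 = 48/6 = 8
te_C = (5 + 4·10 + 21)/6 = 66/6 = 11
te_D = (10 + 4·13 + 22)/6 = 84/6 = 14
te_E = (7 + 4·13 + 19)/6 = 78/6 = 13
te_F = (10 + 4·11 + 18)/6 = 72/6 = 12
te_G = (11 + 4·12 + 19)/6 = 78/6 = 13
te_H = (9 + 4·14 + 19)/6 = 84/6 = 14
te_I = (4 + 4·5 + 6)/6 = 30/6 = 5
te_J = (4 + 4·8 + 12)/6 = 48/6 = 8

Forward pass:
ES_A = 0; EF_A = 9
ES_B = 0; EF_B = 8
ES_C = max(EF_A=9, EF_B=8) = 9; EF_C = 9+11 = 20
ES_D = 9; EF_D = 9+14 = 23
ES_E = max(EF_A=9, EF_B=8) = 9; EF_E = 9+13 = 22
ES_F = 8; EF_F = 8+12 = 20
ES_G = max(EF_A=9, EF_B=8) = 9; EF_G = 9+13 = 22
ES_H = 8; EF_H = 8+14 = 22
ES_I = max(EF_B=8, EF_D=23) = 23; EF_I = 23+5 = 28
ES_J = max(EF_C=20, EF_E=22, EF_F=20, EF_G=22, EF_H=22, EF_I=28) = 28; EF_J = 28+8 = 36
Expected project duration μ = 36 days. Critical path: A → D → I → J.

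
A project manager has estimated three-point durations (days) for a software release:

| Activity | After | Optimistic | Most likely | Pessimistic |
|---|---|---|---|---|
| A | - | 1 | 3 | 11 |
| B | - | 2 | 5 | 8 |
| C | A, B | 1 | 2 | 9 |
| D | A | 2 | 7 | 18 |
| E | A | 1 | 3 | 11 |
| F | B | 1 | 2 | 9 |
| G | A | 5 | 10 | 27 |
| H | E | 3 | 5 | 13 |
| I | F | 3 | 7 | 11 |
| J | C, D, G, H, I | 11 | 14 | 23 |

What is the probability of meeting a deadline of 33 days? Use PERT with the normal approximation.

te_A = (1 + 4·3 + 11)/6 = 24/6 = 4; σ²_A = ((11−1)/6)² = 2.778
te_B = (2 + 4·5 + 8)/6 = 30/6 = 5; σ²_B = ((8−2)/6)² = 1.000
te_C = (1 + 4·2 + 9)/6 = 18/6 = 3; σ²_C = ((9−1)/6)² = 1.778
te_D = (2 + 4·7 + 18)/6 = 48/6 = 8; σ²_D = ((18−2)/6)² = 7.111
te_E = (1 + 4·3 + 11)/6 = 24/6 = 4; σ²_E = ((11−1)/6)² = 2.778
te_F = (1 + 4·2 + 9)/6 = 18/6 = 3; σ²_F = ((9−1)/6)² = 1.778
te_G = (5 + 4·10 + 27)/6 = 72/6 = 12; σ²_G = ((27−5)/6)² = 13.444
te_H = (3 + 4·5 + 13)/6 = 36/6 = 6; σ²_H = ((13−3)/6)² = 2.778
te_I = (3 + 4·7 + 11)/6 = 42/6 = 7; σ²_I = ((11−3)/6)² = 1.778
te_J = (11 + 4·14 + 23)/6 = 90/6 = 15; σ²_J = ((23−11)/6)² = 4.000

Forward pass:
ES_A = 0; EF_A = 4
ES_B = 0; EF_B = 5
ES_C = max(EF_A=4, EF_B=5) = 5; EF_C = 5+3 = 8
ES_D = 4; EF_D = 4+8 = 12
ES_E = 4; EF_E = 4+4 = 8
ES_F = 5; EF_F = 5+3 = 8
ES_G = 4; EF_G = 4+12 = 16
ES_H = 8; EF_H = 8+6 = 14
ES_I = 8; EF_I = 8+7 = 15
ES_J = max(EF_C=8, EF_D=12, EF_G=16, EF_H=14, EF_I=15) = 16; EF_J = 16+15 = 31
Expected project duration μ = 31 days. Critical path: A → G → J.

Variance along critical path = 2.778 + 13.444 + 4.000 = 20.222; σ = √20.222 = 4.497 days.
Z = (33 − 31) / 4.497 = 0.445
P(T ≤ 33) = Φ(0.445) ≈ 0.672

0.672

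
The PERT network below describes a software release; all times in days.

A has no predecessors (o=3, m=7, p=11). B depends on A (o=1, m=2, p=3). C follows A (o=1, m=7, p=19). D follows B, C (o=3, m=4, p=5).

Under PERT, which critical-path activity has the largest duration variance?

te_A = (3 + 4·7 + 11)/6 = 42/6 = 7; σ²_A = ((11−3)/6)² = 1.778
te_B = (1 + 4·2 + 3)/6 = 12/6 = 2; σ²_B = ((3−1)/6)² = 0.111
te_C = (1 + 4·7 + 19)/6 = 48/6 = 8; σ²_C = ((19−1)/6)² = 9.000
te_D = (3 + 4·4 + 5)/6 = 24/6 = 4; σ²_D = ((5−3)/6)² = 0.111

Forward pass:
ES_A = 0; EF_A = 7
ES_B = 7; EF_B = 7+2 = 9
ES_C = 7; EF_C = 7+8 = 15
ES_D = max(EF_B=9, EF_C=15) = 15; EF_D = 15+4 = 19
Expected project duration μ = 19 days. Critical path: A → C → D.

Variances on critical path: σ²_A=1.778, σ²_C=9.000, σ²_D=0.111.
Largest is σ²_C = 9.000.

C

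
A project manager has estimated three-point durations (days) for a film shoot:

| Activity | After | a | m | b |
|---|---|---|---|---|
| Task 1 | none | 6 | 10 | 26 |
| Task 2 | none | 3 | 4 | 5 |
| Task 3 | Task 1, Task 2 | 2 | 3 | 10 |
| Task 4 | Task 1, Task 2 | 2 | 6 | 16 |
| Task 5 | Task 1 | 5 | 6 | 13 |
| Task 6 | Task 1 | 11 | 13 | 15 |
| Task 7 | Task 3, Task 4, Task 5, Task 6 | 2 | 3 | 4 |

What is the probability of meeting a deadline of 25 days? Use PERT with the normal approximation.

0.190

te_Task 1 = (6 + 4·10 + 26)/6 = 72/6 = 12; σ²_Task 1 = ((26−6)/6)² = 11.111
te_Task 2 = (3 + 4·4 + 5)/6 = 24/6 = 4; σ²_Task 2 = ((5−3)/6)² = 0.111
te_Task 3 = (2 + 4·3 + 10)/6 = 24/6 = 4; σ²_Task 3 = ((10−2)/6)² = 1.778
te_Task 4 = (2 + 4·6 + 16)/6 = 42/6 = 7; σ²_Task 4 = ((16−2)/6)² = 5.444
te_Task 5 = (5 + 4·6 + 13)/6 = 42/6 = 7; σ²_Task 5 = ((13−5)/6)² = 1.778
te_Task 6 = (11 + 4·13 + 15)/6 = 78/6 = 13; σ²_Task 6 = ((15−11)/6)² = 0.444
te_Task 7 = (2 + 4·3 + 4)/6 = 18/6 = 3; σ²_Task 7 = ((4−2)/6)² = 0.111

Forward pass:
ES_Task 1 = 0; EF_Task 1 = 12
ES_Task 2 = 0; EF_Task 2 = 4
ES_Task 3 = max(EF_Task 1=12, EF_Task 2=4) = 12; EF_Task 3 = 12+4 = 16
ES_Task 4 = max(EF_Task 1=12, EF_Task 2=4) = 12; EF_Task 4 = 12+7 = 19
ES_Task 5 = 12; EF_Task 5 = 12+7 = 19
ES_Task 6 = 12; EF_Task 6 = 12+13 = 25
ES_Task 7 = max(EF_Task 3=16, EF_Task 4=19, EF_Task 5=19, EF_Task 6=25) = 25; EF_Task 7 = 25+3 = 28
Expected project duration μ = 28 days. Critical path: Task 1 → Task 6 → Task 7.

Variance along critical path = 11.111 + 0.444 + 0.111 = 11.667; σ = √11.667 = 3.416 days.
Z = (25 − 28) / 3.416 = -0.878
P(T ≤ 25) = Φ(-0.878) ≈ 0.190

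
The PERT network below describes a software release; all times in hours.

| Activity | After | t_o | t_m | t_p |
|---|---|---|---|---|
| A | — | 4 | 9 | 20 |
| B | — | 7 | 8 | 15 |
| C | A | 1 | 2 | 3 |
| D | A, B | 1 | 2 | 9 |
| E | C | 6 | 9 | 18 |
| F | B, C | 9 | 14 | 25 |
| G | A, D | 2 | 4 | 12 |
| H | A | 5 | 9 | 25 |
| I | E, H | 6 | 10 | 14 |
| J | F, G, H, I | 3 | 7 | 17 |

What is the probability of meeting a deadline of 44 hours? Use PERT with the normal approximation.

te_A = (4 + 4·9 + 20)/6 = 60/6 = 10; σ²_A = ((20−4)/6)² = 7.111
te_B = (7 + 4·8 + 15)/6 = 54/6 = 9; σ²_B = ((15−7)/6)² = 1.778
te_C = (1 + 4·2 + 3)/6 = 12/6 = 2; σ²_C = ((3−1)/6)² = 0.111
te_D = (1 + 4·2 + 9)/6 = 18/6 = 3; σ²_D = ((9−1)/6)² = 1.778
te_E = (6 + 4·9 + 18)/6 = 60/6 = 10; σ²_E = ((18−6)/6)² = 4.000
te_F = (9 + 4·14 + 25)/6 = 90/6 = 15; σ²_F = ((25−9)/6)² = 7.111
te_G = (2 + 4·4 + 12)/6 = 30/6 = 5; σ²_G = ((12−2)/6)² = 2.778
te_H = (5 + 4·9 + 25)/6 = 66/6 = 11; σ²_H = ((25−5)/6)² = 11.111
te_I = (6 + 4·10 + 14)/6 = 60/6 = 10; σ²_I = ((14−6)/6)² = 1.778
te_J = (3 + 4·7 + 17)/6 = 48/6 = 8; σ²_J = ((17−3)/6)² = 5.444

Forward pass:
ES_A = 0; EF_A = 10
ES_B = 0; EF_B = 9
ES_C = 10; EF_C = 10+2 = 12
ES_D = max(EF_A=10, EF_B=9) = 10; EF_D = 10+3 = 13
ES_E = 12; EF_E = 12+10 = 22
ES_F = max(EF_B=9, EF_C=12) = 12; EF_F = 12+15 = 27
ES_G = max(EF_A=10, EF_D=13) = 13; EF_G = 13+5 = 18
ES_H = 10; EF_H = 10+11 = 21
ES_I = max(EF_E=22, EF_H=21) = 22; EF_I = 22+10 = 32
ES_J = max(EF_F=27, EF_G=18, EF_H=21, EF_I=32) = 32; EF_J = 32+8 = 40
Expected project duration μ = 40 hours. Critical path: A → C → E → I → J.

Variance along critical path = 7.111 + 0.111 + 4.000 + 1.778 + 5.444 = 18.444; σ = √18.444 = 4.295 hours.
Z = (44 − 40) / 4.295 = 0.931
P(T ≤ 44) = Φ(0.931) ≈ 0.824

0.824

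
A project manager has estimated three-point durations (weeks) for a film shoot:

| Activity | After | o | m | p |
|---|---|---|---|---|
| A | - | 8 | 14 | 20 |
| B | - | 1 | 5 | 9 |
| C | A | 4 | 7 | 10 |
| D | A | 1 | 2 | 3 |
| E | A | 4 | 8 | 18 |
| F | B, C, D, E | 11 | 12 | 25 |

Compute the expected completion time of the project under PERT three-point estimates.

37 weeks

te_A = (8 + 4·14 + 20)/6 = 84/6 = 14
te_B = (1 + 4·5 + 9)/6 = 30/6 = 5
te_C = (4 + 4·7 + 10)/6 = 42/6 = 7
te_D = (1 + 4·2 + 3)/6 = 12/6 = 2
te_E = (4 + 4·8 + 18)/6 = 54/6 = 9
te_F = (11 + 4·12 + 25)/6 = 84/6 = 14

Forward pass:
ES_A = 0; EF_A = 14
ES_B = 0; EF_B = 5
ES_C = 14; EF_C = 14+7 = 21
ES_D = 14; EF_D = 14+2 = 16
ES_E = 14; EF_E = 14+9 = 23
ES_F = max(EF_B=5, EF_C=21, EF_D=16, EF_E=23) = 23; EF_F = 23+14 = 37
Expected project duration μ = 37 weeks. Critical path: A → E → F.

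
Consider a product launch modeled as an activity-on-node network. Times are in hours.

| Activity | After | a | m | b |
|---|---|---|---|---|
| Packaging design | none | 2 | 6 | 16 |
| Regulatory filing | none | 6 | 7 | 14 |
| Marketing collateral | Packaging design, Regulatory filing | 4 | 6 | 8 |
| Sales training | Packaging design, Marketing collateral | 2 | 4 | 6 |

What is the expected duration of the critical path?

te_Packaging design = (2 + 4·6 + 16)/6 = 42/6 = 7
te_Regulatory filing = (6 + 4·7 + 14)/6 = 48/6 = 8
te_Marketing collateral = (4 + 4·6 + 8)/6 = 36/6 = 6
te_Sales training = (2 + 4·4 + 6)/6 = 24/6 = 4

Forward pass:
ES_Packaging design = 0; EF_Packaging design = 7
ES_Regulatory filing = 0; EF_Regulatory filing = 8
ES_Marketing collateral = max(EF_Packaging design=7, EF_Regulatory filing=8) = 8; EF_Marketing collateral = 8+6 = 14
ES_Sales training = max(EF_Packaging design=7, EF_Marketing collateral=14) = 14; EF_Sales training = 14+4 = 18
Expected project duration μ = 18 hours. Critical path: Regulatory filing → Marketing collateral → Sales training.

18 hours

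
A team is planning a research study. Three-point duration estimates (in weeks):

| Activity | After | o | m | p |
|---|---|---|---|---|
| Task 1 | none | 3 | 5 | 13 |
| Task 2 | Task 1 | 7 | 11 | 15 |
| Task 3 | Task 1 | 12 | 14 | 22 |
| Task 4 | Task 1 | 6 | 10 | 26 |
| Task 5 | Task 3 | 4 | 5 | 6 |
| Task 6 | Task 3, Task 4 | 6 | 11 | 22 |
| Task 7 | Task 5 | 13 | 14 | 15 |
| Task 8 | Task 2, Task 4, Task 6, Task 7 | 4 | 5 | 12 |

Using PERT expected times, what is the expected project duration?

te_Task 1 = (3 + 4·5 + 13)/6 = 36/6 = 6
te_Task 2 = (7 + 4·11 + 15)/6 = 66/6 = 11
te_Task 3 = (12 + 4·14 + 22)/6 = 90/6 = 15
te_Task 4 = (6 + 4·10 + 26)/6 = 72/6 = 12
te_Task 5 = (4 + 4·5 + 6)/6 = 30/6 = 5
te_Task 6 = (6 + 4·11 + 22)/6 = 72/6 = 12
te_Task 7 = (13 + 4·14 + 15)/6 = 84/6 = 14
te_Task 8 = (4 + 4·5 + 12)/6 = 36/6 = 6

Forward pass:
ES_Task 1 = 0; EF_Task 1 = 6
ES_Task 2 = 6; EF_Task 2 = 6+11 = 17
ES_Task 3 = 6; EF_Task 3 = 6+15 = 21
ES_Task 4 = 6; EF_Task 4 = 6+12 = 18
ES_Task 5 = 21; EF_Task 5 = 21+5 = 26
ES_Task 6 = max(EF_Task 3=21, EF_Task 4=18) = 21; EF_Task 6 = 21+12 = 33
ES_Task 7 = 26; EF_Task 7 = 26+14 = 40
ES_Task 8 = max(EF_Task 2=17, EF_Task 4=18, EF_Task 6=33, EF_Task 7=40) = 40; EF_Task 8 = 40+6 = 46
Expected project duration μ = 46 weeks. Critical path: Task 1 → Task 3 → Task 5 → Task 7 → Task 8.

46 weeks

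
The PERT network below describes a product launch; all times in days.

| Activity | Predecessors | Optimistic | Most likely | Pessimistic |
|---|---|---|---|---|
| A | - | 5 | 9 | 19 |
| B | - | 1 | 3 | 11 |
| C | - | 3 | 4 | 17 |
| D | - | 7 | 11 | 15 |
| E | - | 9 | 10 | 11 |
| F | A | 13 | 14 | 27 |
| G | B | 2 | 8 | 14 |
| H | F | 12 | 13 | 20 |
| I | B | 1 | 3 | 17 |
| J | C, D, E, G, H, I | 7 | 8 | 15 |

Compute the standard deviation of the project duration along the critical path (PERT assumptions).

3.80 days

te_A = (5 + 4·9 + 19)/6 = 60/6 = 10; σ²_A = ((19−5)/6)² = 5.444
te_B = (1 + 4·3 + 11)/6 = 24/6 = 4; σ²_B = ((11−1)/6)² = 2.778
te_C = (3 + 4·4 + 17)/6 = 36/6 = 6; σ²_C = ((17−3)/6)² = 5.444
te_D = (7 + 4·11 + 15)/6 = 66/6 = 11; σ²_D = ((15−7)/6)² = 1.778
te_E = (9 + 4·10 + 11)/6 = 60/6 = 10; σ²_E = ((11−9)/6)² = 0.111
te_F = (13 + 4·14 + 27)/6 = 96/6 = 16; σ²_F = ((27−13)/6)² = 5.444
te_G = (2 + 4·8 + 14)/6 = 48/6 = 8; σ²_G = ((14−2)/6)² = 4.000
te_H = (12 + 4·13 + 20)/6 = 84/6 = 14; σ²_H = ((20−12)/6)² = 1.778
te_I = (1 + 4·3 + 17)/6 = 30/6 = 5; σ²_I = ((17−1)/6)² = 7.111
te_J = (7 + 4·8 + 15)/6 = 54/6 = 9; σ²_J = ((15−7)/6)² = 1.778

Forward pass:
ES_A = 0; EF_A = 10
ES_B = 0; EF_B = 4
ES_C = 0; EF_C = 6
ES_D = 0; EF_D = 11
ES_E = 0; EF_E = 10
ES_F = 10; EF_F = 10+16 = 26
ES_G = 4; EF_G = 4+8 = 12
ES_H = 26; EF_H = 26+14 = 40
ES_I = 4; EF_I = 4+5 = 9
ES_J = max(EF_C=6, EF_D=11, EF_E=10, EF_G=12, EF_H=40, EF_I=9) = 40; EF_J = 40+9 = 49
Expected project duration μ = 49 days. Critical path: A → F → H → J.

Variance along critical path = 5.444 + 5.444 + 1.778 + 1.778 = 14.444
σ = √14.444 = 3.801 days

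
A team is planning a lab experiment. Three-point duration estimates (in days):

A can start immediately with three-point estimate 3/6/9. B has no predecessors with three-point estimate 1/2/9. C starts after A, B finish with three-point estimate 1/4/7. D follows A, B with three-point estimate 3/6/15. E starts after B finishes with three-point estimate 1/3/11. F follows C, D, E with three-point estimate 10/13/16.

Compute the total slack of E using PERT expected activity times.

te_A = (3 + 4·6 + 9)/6 = 36/6 = 6
te_B = (1 + 4·2 + 9)/6 = 18/6 = 3
te_C = (1 + 4·4 + 7)/6 = 24/6 = 4
te_D = (3 + 4·6 + 15)/6 = 42/6 = 7
te_E = (1 + 4·3 + 11)/6 = 24/6 = 4
te_F = (10 + 4·13 + 16)/6 = 78/6 = 13

Forward pass:
ES_A = 0; EF_A = 6
ES_B = 0; EF_B = 3
ES_C = max(EF_A=6, EF_B=3) = 6; EF_C = 6+4 = 10
ES_D = max(EF_A=6, EF_B=3) = 6; EF_D = 6+7 = 13
ES_E = 3; EF_E = 3+4 = 7
ES_F = max(EF_C=10, EF_D=13, EF_E=7) = 13; EF_F = 13+13 = 26
Expected project duration μ = 26 days. Critical path: A → D → F.

Backward pass:
LF_F = 26; LS_F = 26−13 = 13
LF_E = LS_F = 13; LS_E = 13−4 = 9
LF_D = LS_F = 13; LS_D = 13−7 = 6
LF_C = LS_F = 13; LS_C = 13−4 = 9
LF_B = min(LS_C=9, LS_D=6, LS_E=9) = 6; LS_B = 6−3 = 3
LF_A = min(LS_C=9, LS_D=6) = 6; LS_A = 6−6 = 0
Slack_E = LS_E − ES_E = 9 − 3 = 6

6 days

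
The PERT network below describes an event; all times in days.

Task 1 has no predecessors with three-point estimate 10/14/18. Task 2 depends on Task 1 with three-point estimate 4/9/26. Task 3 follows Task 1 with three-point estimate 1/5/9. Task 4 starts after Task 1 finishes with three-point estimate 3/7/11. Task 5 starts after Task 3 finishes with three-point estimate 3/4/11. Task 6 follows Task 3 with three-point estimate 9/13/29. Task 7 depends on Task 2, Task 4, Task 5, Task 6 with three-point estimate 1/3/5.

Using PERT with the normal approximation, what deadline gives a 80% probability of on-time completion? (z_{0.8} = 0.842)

te_Task 1 = (10 + 4·14 + 18)/6 = 84/6 = 14; σ²_Task 1 = ((18−10)/6)² = 1.778
te_Task 2 = (4 + 4·9 + 26)/6 = 66/6 = 11; σ²_Task 2 = ((26−4)/6)² = 13.444
te_Task 3 = (1 + 4·5 + 9)/6 = 30/6 = 5; σ²_Task 3 = ((9−1)/6)² = 1.778
te_Task 4 = (3 + 4·7 + 11)/6 = 42/6 = 7; σ²_Task 4 = ((11−3)/6)² = 1.778
te_Task 5 = (3 + 4·4 + 11)/6 = 30/6 = 5; σ²_Task 5 = ((11−3)/6)² = 1.778
te_Task 6 = (9 + 4·13 + 29)/6 = 90/6 = 15; σ²_Task 6 = ((29−9)/6)² = 11.111
te_Task 7 = (1 + 4·3 + 5)/6 = 18/6 = 3; σ²_Task 7 = ((5−1)/6)² = 0.444

Forward pass:
ES_Task 1 = 0; EF_Task 1 = 14
ES_Task 2 = 14; EF_Task 2 = 14+11 = 25
ES_Task 3 = 14; EF_Task 3 = 14+5 = 19
ES_Task 4 = 14; EF_Task 4 = 14+7 = 21
ES_Task 5 = 19; EF_Task 5 = 19+5 = 24
ES_Task 6 = 19; EF_Task 6 = 19+15 = 34
ES_Task 7 = max(EF_Task 2=25, EF_Task 4=21, EF_Task 5=24, EF_Task 6=34) = 34; EF_Task 7 = 34+3 = 37
Expected project duration μ = 37 days. Critical path: Task 1 → Task 3 → Task 6 → Task 7.

Variance along critical path = 1.778 + 1.778 + 11.111 + 0.444 = 15.111; σ = 3.887 days.
D = μ + z·σ = 37 + 0.842·3.887 = 40.3 days

40.3 days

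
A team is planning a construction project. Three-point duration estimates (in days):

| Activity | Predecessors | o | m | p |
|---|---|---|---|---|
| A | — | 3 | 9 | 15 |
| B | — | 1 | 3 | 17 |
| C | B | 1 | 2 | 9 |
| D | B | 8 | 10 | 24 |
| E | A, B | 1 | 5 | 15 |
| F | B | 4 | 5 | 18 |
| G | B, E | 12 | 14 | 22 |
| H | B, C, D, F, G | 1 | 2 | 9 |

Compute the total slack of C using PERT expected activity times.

22 days

te_A = (3 + 4·9 + 15)/6 = 54/6 = 9
te_B = (1 + 4·3 + 17)/6 = 30/6 = 5
te_C = (1 + 4·2 + 9)/6 = 18/6 = 3
te_D = (8 + 4·10 + 24)/6 = 72/6 = 12
te_E = (1 + 4·5 + 15)/6 = 36/6 = 6
te_F = (4 + 4·5 + 18)/6 = 42/6 = 7
te_G = (12 + 4·14 + 22)/6 = 90/6 = 15
te_H = (1 + 4·2 + 9)/6 = 18/6 = 3

Forward pass:
ES_A = 0; EF_A = 9
ES_B = 0; EF_B = 5
ES_C = 5; EF_C = 5+3 = 8
ES_D = 5; EF_D = 5+12 = 17
ES_E = max(EF_A=9, EF_B=5) = 9; EF_E = 9+6 = 15
ES_F = 5; EF_F = 5+7 = 12
ES_G = max(EF_B=5, EF_E=15) = 15; EF_G = 15+15 = 30
ES_H = max(EF_B=5, EF_C=8, EF_D=17, EF_F=12, EF_G=30) = 30; EF_H = 30+3 = 33
Expected project duration μ = 33 days. Critical path: A → E → G → H.

Backward pass:
LF_H = 33; LS_H = 33−3 = 30
LF_G = LS_H = 30; LS_G = 30−15 = 15
LF_F = LS_H = 30; LS_F = 30−7 = 23
LF_E = LS_G = 15; LS_E = 15−6 = 9
LF_D = LS_H = 30; LS_D = 30−12 = 18
LF_C = LS_H = 30; LS_C = 30−3 = 27
LF_B = min(LS_C=27, LS_D=18, LS_E=9, LS_F=23, LS_G=15, LS_H=30) = 9; LS_B = 9−5 = 4
LF_A = LS_E = 9; LS_A = 9−9 = 0
Slack_C = LS_C − ES_C = 27 − 5 = 22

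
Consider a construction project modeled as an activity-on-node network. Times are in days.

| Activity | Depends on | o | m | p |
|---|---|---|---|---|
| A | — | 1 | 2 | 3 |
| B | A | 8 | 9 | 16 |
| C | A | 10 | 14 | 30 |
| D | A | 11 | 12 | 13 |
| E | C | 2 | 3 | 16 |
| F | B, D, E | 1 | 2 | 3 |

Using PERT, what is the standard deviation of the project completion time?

te_A = (1 + 4·2 + 3)/6 = 12/6 = 2; σ²_A = ((3−1)/6)² = 0.111
te_B = (8 + 4·9 + 16)/6 = 60/6 = 10; σ²_B = ((16−8)/6)² = 1.778
te_C = (10 + 4·14 + 30)/6 = 96/6 = 16; σ²_C = ((30−10)/6)² = 11.111
te_D = (11 + 4·12 + 13)/6 = 72/6 = 12; σ²_D = ((13−11)/6)² = 0.111
te_E = (2 + 4·3 + 16)/6 = 30/6 = 5; σ²_E = ((16−2)/6)² = 5.444
te_F = (1 + 4·2 + 3)/6 = 12/6 = 2; σ²_F = ((3−1)/6)² = 0.111

Forward pass:
ES_A = 0; EF_A = 2
ES_B = 2; EF_B = 2+10 = 12
ES_C = 2; EF_C = 2+16 = 18
ES_D = 2; EF_D = 2+12 = 14
ES_E = 18; EF_E = 18+5 = 23
ES_F = max(EF_B=12, EF_D=14, EF_E=23) = 23; EF_F = 23+2 = 25
Expected project duration μ = 25 days. Critical path: A → C → E → F.

Variance along critical path = 0.111 + 11.111 + 5.444 + 0.111 = 16.778
σ = √16.778 = 4.096 days

4.10 days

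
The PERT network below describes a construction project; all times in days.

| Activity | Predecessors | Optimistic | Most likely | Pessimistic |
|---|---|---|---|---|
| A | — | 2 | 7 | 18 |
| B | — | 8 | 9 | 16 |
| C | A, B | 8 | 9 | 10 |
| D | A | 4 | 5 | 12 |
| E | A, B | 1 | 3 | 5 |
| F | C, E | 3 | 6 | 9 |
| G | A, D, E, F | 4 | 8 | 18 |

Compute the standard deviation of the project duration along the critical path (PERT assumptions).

te_A = (2 + 4·7 + 18)/6 = 48/6 = 8; σ²_A = ((18−2)/6)² = 7.111
te_B = (8 + 4·9 + 16)/6 = 60/6 = 10; σ²_B = ((16−8)/6)² = 1.778
te_C = (8 + 4·9 + 10)/6 = 54/6 = 9; σ²_C = ((10−8)/6)² = 0.111
te_D = (4 + 4·5 + 12)/6 = 36/6 = 6; σ²_D = ((12−4)/6)² = 1.778
te_E = (1 + 4·3 + 5)/6 = 18/6 = 3; σ²_E = ((5−1)/6)² = 0.444
te_F = (3 + 4·6 + 9)/6 = 36/6 = 6; σ²_F = ((9−3)/6)² = 1.000
te_G = (4 + 4·8 + 18)/6 = 54/6 = 9; σ²_G = ((18−4)/6)² = 5.444

Forward pass:
ES_A = 0; EF_A = 8
ES_B = 0; EF_B = 10
ES_C = max(EF_A=8, EF_B=10) = 10; EF_C = 10+9 = 19
ES_D = 8; EF_D = 8+6 = 14
ES_E = max(EF_A=8, EF_B=10) = 10; EF_E = 10+3 = 13
ES_F = max(EF_C=19, EF_E=13) = 19; EF_F = 19+6 = 25
ES_G = max(EF_A=8, EF_D=14, EF_E=13, EF_F=25) = 25; EF_G = 25+9 = 34
Expected project duration μ = 34 days. Critical path: B → C → F → G.

Variance along critical path = 1.778 + 0.111 + 1.000 + 5.444 = 8.333
σ = √8.333 = 2.887 days

2.89 days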